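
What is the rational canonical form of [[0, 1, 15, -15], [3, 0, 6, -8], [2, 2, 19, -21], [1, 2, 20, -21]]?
The invariant factors of A (the non-unit diagonal entries of the Smith normal form of xI - A over ℚ[x]) are (x^2 + x + 3)^2, each dividing the next. The characteristic polynomial is their product, (x^2 + x + 3)^2.

The rational canonical form is the block-diagonal matrix of companion matrices C(f_i):
R = [[0, 0, 0, -9], [1, 0, 0, -6], [0, 1, 0, -7], [0, 0, 1, -2]].

Note the characteristic polynomial does not split into linear factors over ℚ, so A has no Jordan form over ℚ; the rational canonical form exists over any field.

R = [[0, 0, 0, -9], [1, 0, 0, -6], [0, 1, 0, -7], [0, 0, 1, -2]]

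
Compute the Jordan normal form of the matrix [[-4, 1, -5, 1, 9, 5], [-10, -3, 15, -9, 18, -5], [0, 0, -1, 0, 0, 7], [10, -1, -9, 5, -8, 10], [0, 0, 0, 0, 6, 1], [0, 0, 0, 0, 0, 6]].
The characteristic polynomial is det(xI - A) = (x - 6)^3(x + 1)(x + 4)^2, so the eigenvalues are -4 (algebraic multiplicity 2), -1 (algebraic multiplicity 1), 6 (algebraic multiplicity 3).

For λ = -4: rank(A + 4I) = 5, rank((A + 4I)^2) = 4. The eigenspace has dimension 6 - 5 = 1, so there is 1 Jordan block; the rank sequence gives block sizes [2].

For λ = -1: algebraic multiplicity 1 gives one 1×1 block.

For λ = 6: rank(A - 6I) = 5, rank((A - 6I)^2) = 4, rank((A - 6I)^3) = 3. The eigenspace has dimension 6 - 5 = 1, so there is 1 Jordan block; the rank sequence gives block sizes [3].

Assembling the blocks gives the Jordan form J above.

J = [[-4, 1, 0, 0, 0, 0], [0, -4, 0, 0, 0, 0], [0, 0, -1, 0, 0, 0], [0, 0, 0, 6, 1, 0], [0, 0, 0, 0, 6, 1], [0, 0, 0, 0, 0, 6]]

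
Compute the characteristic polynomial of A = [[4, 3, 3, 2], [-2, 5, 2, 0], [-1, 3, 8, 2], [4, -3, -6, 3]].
χ_A(x) = (x - 5)^4

xI - A = [[x - 4, -3, -3, -2], [2, x - 5, -2, 0], [1, -3, x - 8, -2], [-4, 3, 6, x - 3]].

Expanding det(xI - A) along the first row:
det(xI - A) = + (x - 4)·det([[x - 5, -2, 0], [-3, x - 8, -2], [3, 6, x - 3]]) - (-3)·det([[2, -2, 0], [1, x - 8, -2], [-4, 6, x - 3]]) + (-3)·det([[2, x - 5, 0], [1, -3, -2], [-4, 3, x - 3]]) - (-2)·det([[2, x - 5, -2], [1, -3, x - 8], [-4, 3, 6]]).

Evaluating gives χ_A(x) = x^4 - 20x^3 + 150x^2 - 500x + 625 = (x - 5)^4.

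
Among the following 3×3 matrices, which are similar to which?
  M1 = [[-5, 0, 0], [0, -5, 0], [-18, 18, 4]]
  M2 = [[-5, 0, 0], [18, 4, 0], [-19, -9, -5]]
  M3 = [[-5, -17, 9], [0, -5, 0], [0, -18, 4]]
Characteristic polynomials: χ_{M1} = (x - 4)(x + 5)^2, χ_{M2} = (x - 4)(x + 5)^2, χ_{M3} = (x - 4)(x + 5)^2.

{M1}: invariant factors x + 5, (x - 4)(x + 5).

{M2, M3}: invariant factors (x - 4)(x + 5)^2.

Matrices are similar if and only if their invariant-factor lists agree; the partition into similarity classes is {M1}, {M2, M3}.

2 classes: {M1}, {M2, M3}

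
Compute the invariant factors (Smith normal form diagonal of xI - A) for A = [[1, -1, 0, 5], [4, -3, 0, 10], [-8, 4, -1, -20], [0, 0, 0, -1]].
x + 1, x + 1, (x + 1)^2

The Jordan structure of A has elementary divisors (x + 1)^2, (x + 1), (x + 1). Arranging the block sizes at each eigenvalue in decreasing order and taking row products gives the invariant factors.

Invariant factors (smallest first, each dividing the next): x + 1, x + 1, (x + 1)^2.

Check: the last factor (x + 1)^2 is the minimal polynomial, and the product (x + 1)^4 is the characteristic polynomial.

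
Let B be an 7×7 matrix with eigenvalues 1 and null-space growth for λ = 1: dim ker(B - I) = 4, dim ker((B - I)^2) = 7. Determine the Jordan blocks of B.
Jordan blocks: (1, 2), (1, 2), (1, 2), (1, 1)

λ = 1: successive nullity increments [4, 3] count blocks of size ≥ k; block sizes are [2, 2, 2, 1].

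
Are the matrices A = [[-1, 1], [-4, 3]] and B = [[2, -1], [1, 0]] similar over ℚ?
Two matrices over a field are similar if and only if they have the same invariant factors.

Both A and B have characteristic polynomial (x - 1)^2 and minimal polynomial (x - 1)^2. Computing further, both have invariant factors (x - 1)^2. Hence A and B are similar.

Yes.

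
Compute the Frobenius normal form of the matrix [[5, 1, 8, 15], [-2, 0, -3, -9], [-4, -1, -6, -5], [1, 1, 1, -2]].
R = [[0, 0, 0, -12], [1, 0, 0, -10], [0, 1, 0, -2], [0, 0, 1, -3]]

The invariant factors of A (the non-unit diagonal entries of the Smith normal form of xI - A over ℚ[x]) are (x + 3)(x^3 + 2x + 4), each dividing the next. The characteristic polynomial is their product, (x + 3)(x^3 + 2x + 4).

The rational canonical form is the block-diagonal matrix of companion matrices C(f_i):
R = [[0, 0, 0, -12], [1, 0, 0, -10], [0, 1, 0, -2], [0, 0, 1, -3]].

Note the characteristic polynomial does not split into linear factors over ℚ, so A has no Jordan form over ℚ; the rational canonical form exists over any field.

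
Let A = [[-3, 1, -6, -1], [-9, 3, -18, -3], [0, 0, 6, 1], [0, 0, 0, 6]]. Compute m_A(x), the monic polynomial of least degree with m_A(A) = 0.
m_A(x) = x^2(x - 6)^2

The characteristic polynomial factors as x^2(x - 6)^2. The minimal polynomial is ∏(x - λ)^{k_λ} where k_λ is the size of the largest Jordan block at λ.

For λ = 0: rank(A) = 3, and the largest Jordan block has size 2 (the smallest k with rank(A^k) = rank(A^(k+1))).
For λ = 6: rank(A - 6I) = 3, and the largest Jordan block has size 2 (the smallest k with rank((A - 6I)^k) = rank((A - 6I)^(k+1))).

So m_A(x) = x^2(x - 6)^2.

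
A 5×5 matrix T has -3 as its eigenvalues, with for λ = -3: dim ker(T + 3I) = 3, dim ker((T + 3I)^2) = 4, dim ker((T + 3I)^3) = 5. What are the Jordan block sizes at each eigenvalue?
λ = -3: successive nullity increments [3, 1, 1] count blocks of size ≥ k; block sizes are [3, 1, 1].

Jordan blocks: (-3, 3), (-3, 1), (-3, 1)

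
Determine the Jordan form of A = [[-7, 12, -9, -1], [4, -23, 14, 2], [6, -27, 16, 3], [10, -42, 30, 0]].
The characteristic polynomial is det(xI - A) = (x + 2)^2(x + 5)^2, so the eigenvalues are -5 (algebraic multiplicity 2), -2 (algebraic multiplicity 2).

For λ = -5: rank(A + 5I) = 3, rank((A + 5I)^2) = 2. The eigenspace has dimension 4 - 3 = 1, so there is 1 Jordan block; the rank sequence gives block sizes [2].

For λ = -2: rank(A + 2I) = 3, rank((A + 2I)^2) = 2. The eigenspace has dimension 4 - 3 = 1, so there is 1 Jordan block; the rank sequence gives block sizes [2].

Assembling the blocks gives the Jordan form J above.

J = [[-5, 1, 0, 0], [0, -5, 0, 0], [0, 0, -2, 1], [0, 0, 0, -2]]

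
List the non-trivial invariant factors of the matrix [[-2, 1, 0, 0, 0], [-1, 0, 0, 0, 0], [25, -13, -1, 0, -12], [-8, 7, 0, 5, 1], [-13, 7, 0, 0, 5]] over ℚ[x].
The Jordan structure of A has elementary divisors (x + 1)^2, (x + 1), (x - 5)^2. Arranging the block sizes at each eigenvalue in decreasing order and taking row products gives the invariant factors.

Invariant factors (smallest first, each dividing the next): x + 1, (x - 5)^2(x + 1)^2.

Check: the last factor (x - 5)^2(x + 1)^2 is the minimal polynomial, and the product (x - 5)^2(x + 1)^3 is the characteristic polynomial.

x + 1, (x - 5)^2(x + 1)^2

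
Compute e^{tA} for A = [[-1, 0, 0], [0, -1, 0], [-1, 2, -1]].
A has Jordan form J = [[-1, 1, 0], [0, -1, 0], [0, 0, -1]] with A = PJP^{-1}, so e^{tA} = P e^{tJ} P^{-1}.

For a Jordan block J_k(λ), e^{tJ_k(λ)} = e^{λt} · (I + tN + t^2 N^2/2! + ... + t^{k-1} N^{k-1}/(k-1)!) where N is the nilpotent superdiagonal part.

Assembling the blocks and conjugating back gives the entries of e^{tA} as shown above.

e^{tA} = [[e^{-t}, 0, 0], [0, e^{-t}, 0], [-t*e^{-t}, 2*t*e^{-t}, e^{-t}]]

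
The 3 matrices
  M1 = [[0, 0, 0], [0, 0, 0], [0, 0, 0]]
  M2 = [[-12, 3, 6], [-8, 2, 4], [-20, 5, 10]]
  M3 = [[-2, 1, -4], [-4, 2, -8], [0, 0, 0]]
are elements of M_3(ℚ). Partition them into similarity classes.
2 classes: {M1}, {M2, M3}

Characteristic polynomials: χ_{M1} = x^3, χ_{M2} = x^3, χ_{M3} = x^3.

{M1}: invariant factors x, x, x.

{M2, M3}: invariant factors x, x^2.

Matrices are similar if and only if their invariant-factor lists agree; the partition into similarity classes is {M1}, {M2, M3}.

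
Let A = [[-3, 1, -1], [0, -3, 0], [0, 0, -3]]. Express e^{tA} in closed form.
e^{tA} = [[e^{-3*t}, t*e^{-3*t}, -t*e^{-3*t}], [0, e^{-3*t}, 0], [0, 0, e^{-3*t}]]

A has Jordan form J = [[-3, 1, 0], [0, -3, 0], [0, 0, -3]] with A = PJP^{-1}, so e^{tA} = P e^{tJ} P^{-1}.

For a Jordan block J_k(λ), e^{tJ_k(λ)} = e^{λt} · (I + tN + t^2 N^2/2! + ... + t^{k-1} N^{k-1}/(k-1)!) where N is the nilpotent superdiagonal part.

Assembling the blocks and conjugating back gives the entries of e^{tA} as shown above.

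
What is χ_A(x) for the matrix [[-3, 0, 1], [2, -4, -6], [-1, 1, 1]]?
xI - A = [[x + 3, 0, -1], [-2, x + 4, 6], [1, -1, x - 1]].

Expanding det(xI - A) along the first row:
det(xI - A) = + (x + 3)·det([[x + 4, 6], [-1, x - 1]]) - (0)·det([[-2, 6], [1, x - 1]]) + (-1)·det([[-2, x + 4], [1, -1]]).

Evaluating gives χ_A(x) = x^3 + 6x^2 + 12x + 8 = (x + 2)^3.

χ_A(x) = (x + 2)^3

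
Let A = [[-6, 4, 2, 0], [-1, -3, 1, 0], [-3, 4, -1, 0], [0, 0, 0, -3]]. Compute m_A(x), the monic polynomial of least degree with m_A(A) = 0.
The characteristic polynomial factors as (x + 3)^3(x + 4). The minimal polynomial is ∏(x - λ)^{k_λ} where k_λ is the size of the largest Jordan block at λ.

For λ = -4: rank(A + 4I) = 3, and the largest Jordan block has size 1 (the smallest k with rank((A + 4I)^k) = rank((A + 4I)^(k+1))).
For λ = -3: rank(A + 3I) = 2, and the largest Jordan block has size 2 (the smallest k with rank((A + 3I)^k) = rank((A + 3I)^(k+1))).

So m_A(x) = (x + 3)^2(x + 4).

m_A(x) = (x + 3)^2(x + 4)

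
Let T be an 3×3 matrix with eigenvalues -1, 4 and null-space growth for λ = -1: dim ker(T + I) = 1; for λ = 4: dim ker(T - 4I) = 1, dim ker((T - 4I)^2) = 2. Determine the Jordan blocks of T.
λ = -1: successive nullity increments [1] count blocks of size ≥ k; block sizes are [1].
λ = 4: successive nullity increments [1, 1] count blocks of size ≥ k; block sizes are [2].

Jordan blocks: (-1, 1), (4, 2)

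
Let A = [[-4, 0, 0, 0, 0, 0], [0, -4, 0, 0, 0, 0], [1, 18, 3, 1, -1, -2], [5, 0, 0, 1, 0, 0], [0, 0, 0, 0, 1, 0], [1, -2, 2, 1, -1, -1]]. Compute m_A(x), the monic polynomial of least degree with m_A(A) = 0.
m_A(x) = (x - 1)^2(x + 4)

The characteristic polynomial factors as (x - 1)^4(x + 4)^2. The minimal polynomial is ∏(x - λ)^{k_λ} where k_λ is the size of the largest Jordan block at λ.

For λ = -4: rank(A + 4I) = 4, and the largest Jordan block has size 1 (the smallest k with rank((A + 4I)^k) = rank((A + 4I)^(k+1))).
For λ = 1: rank(A - I) = 3, and the largest Jordan block has size 2 (the smallest k with rank((A - I)^k) = rank((A - I)^(k+1))).

So m_A(x) = (x - 1)^2(x + 4).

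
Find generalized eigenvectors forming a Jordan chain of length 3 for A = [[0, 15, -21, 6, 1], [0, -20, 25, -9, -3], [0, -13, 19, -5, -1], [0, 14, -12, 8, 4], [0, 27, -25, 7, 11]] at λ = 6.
We seek v_1 ∈ ker((A - 6I)^3) \ ker((A - 6I)^2), then set v_{i+1} = (A - 6I) v_i.

One such chain is v_1 = [[-2, 3, 2, -2, -3]]^T, v_2 = [[0, -1, 0, 2, 2]]^T, v_3 = [[-1, 2, 1, -2, -3]]^T. Check: (A - 6I) v_3 = [[0, 0, 0, 0, 0]]^T = 0.

v_1 = [[-2, 3, 2, -2, -3]]^T, v_2 = [[0, -1, 0, 2, 2]]^T, v_3 = [[-1, 2, 1, -2, -3]]^T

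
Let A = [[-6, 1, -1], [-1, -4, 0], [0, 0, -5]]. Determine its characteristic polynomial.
χ_A(x) = (x + 5)^3

xI - A = [[x + 6, -1, 1], [1, x + 4, 0], [0, 0, x + 5]].

Expanding det(xI - A) along the first row:
det(xI - A) = + (x + 6)·det([[x + 4, 0], [0, x + 5]]) - (-1)·det([[1, 0], [0, x + 5]]) + (1)·det([[1, x + 4], [0, 0]]).

Evaluating gives χ_A(x) = x^3 + 15x^2 + 75x + 125 = (x + 5)^3.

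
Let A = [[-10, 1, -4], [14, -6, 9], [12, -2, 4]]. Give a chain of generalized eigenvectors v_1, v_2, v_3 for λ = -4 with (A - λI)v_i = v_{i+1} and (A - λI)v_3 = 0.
We seek v_1 ∈ ker((A + 4I)^3) \ ker((A + 4I)^2), then set v_{i+1} = (A + 4I) v_i.

One such chain is v_1 = [[3, -3, -5]]^T, v_2 = [[-1, 3, 2]]^T, v_3 = [[1, -2, -2]]^T. Check: (A + 4I) v_3 = [[0, 0, 0]]^T = 0.

v_1 = [[3, -3, -5]]^T, v_2 = [[-1, 3, 2]]^T, v_3 = [[1, -2, -2]]^T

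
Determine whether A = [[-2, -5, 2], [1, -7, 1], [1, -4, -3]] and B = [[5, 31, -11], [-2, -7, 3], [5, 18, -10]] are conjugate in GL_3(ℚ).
Two matrices over a field are similar if and only if they have the same invariant factors.

Both A and B have characteristic polynomial (x + 4)^3 and minimal polynomial (x + 4)^3. Computing further, both have invariant factors (x + 4)^3. Hence A and B are similar.

Yes.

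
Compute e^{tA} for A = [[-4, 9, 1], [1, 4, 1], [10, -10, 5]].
e^{tA} = [[(t*e^{10*t} + 1)*e^{-5*t}, ((1 - t)*e^{10*t} - 1)*e^{-5*t}, t*e^{5*t}], [t*e^{5*t}, (1 - t)*e^{5*t}, t*e^{5*t}], [2*sinh(5*t), -2*sinh(5*t), e^{5*t}]]

A has Jordan form J = [[-5, 0, 0], [0, 5, 1], [0, 0, 5]] with A = PJP^{-1}, so e^{tA} = P e^{tJ} P^{-1}.

For a Jordan block J_k(λ), e^{tJ_k(λ)} = e^{λt} · (I + tN + t^2 N^2/2! + ... + t^{k-1} N^{k-1}/(k-1)!) where N is the nilpotent superdiagonal part.

Assembling the blocks and conjugating back gives the entries of e^{tA} as shown above.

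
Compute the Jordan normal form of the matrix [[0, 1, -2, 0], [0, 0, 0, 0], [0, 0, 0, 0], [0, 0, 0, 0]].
J = [[0, 1, 0, 0], [0, 0, 0, 0], [0, 0, 0, 0], [0, 0, 0, 0]]

The characteristic polynomial is det(xI - A) = x^4, so the eigenvalues are 0 (algebraic multiplicity 4).

For λ = 0: rank(A) = 1, rank(A^2) = 0. The eigenspace has dimension 4 - 1 = 3, so there are 3 Jordan blocks; the rank sequence gives block sizes [2, 1, 1].

Assembling the blocks gives the Jordan form J above.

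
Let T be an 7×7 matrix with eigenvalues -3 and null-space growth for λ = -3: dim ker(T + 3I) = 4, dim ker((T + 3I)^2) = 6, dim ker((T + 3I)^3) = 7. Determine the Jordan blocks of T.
Jordan blocks: (-3, 3), (-3, 2), (-3, 1), (-3, 1)

λ = -3: successive nullity increments [4, 2, 1] count blocks of size ≥ k; block sizes are [3, 2, 1, 1].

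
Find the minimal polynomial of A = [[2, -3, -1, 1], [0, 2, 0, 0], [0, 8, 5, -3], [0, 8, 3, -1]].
m_A(x) = (x - 2)^2

The characteristic polynomial factors as (x - 2)^4. The minimal polynomial is ∏(x - λ)^{k_λ} where k_λ is the size of the largest Jordan block at λ.

For λ = 2: rank(A - 2I) = 2, and the largest Jordan block has size 2 (the smallest k with rank((A - 2I)^k) = rank((A - 2I)^(k+1))).

So m_A(x) = (x - 2)^2.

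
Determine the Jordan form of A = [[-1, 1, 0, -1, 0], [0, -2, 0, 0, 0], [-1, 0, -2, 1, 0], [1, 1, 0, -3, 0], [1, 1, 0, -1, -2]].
J = [[-2, 1, 0, 0, 0], [0, -2, 0, 0, 0], [0, 0, -2, 1, 0], [0, 0, 0, -2, 0], [0, 0, 0, 0, -2]]

The characteristic polynomial is det(xI - A) = (x + 2)^5, so the eigenvalues are -2 (algebraic multiplicity 5).

For λ = -2: rank(A + 2I) = 2, rank((A + 2I)^2) = 0. The eigenspace has dimension 5 - 2 = 3, so there are 3 Jordan blocks; the rank sequence gives block sizes [2, 2, 1].

Assembling the blocks gives the Jordan form J above.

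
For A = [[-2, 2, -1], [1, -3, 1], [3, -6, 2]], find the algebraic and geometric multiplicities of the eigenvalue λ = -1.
algebraic multiplicity 3, geometric multiplicity 2

The characteristic polynomial is (x + 1)^3, so the factor x + 1 appears with exponent 3: the algebraic multiplicity is 3.

rank(A + I) = 1, so the eigenspace has dimension 3 - 1 = 2: the geometric multiplicity is 2.

Since 2 < 3, A is not diagonalizable.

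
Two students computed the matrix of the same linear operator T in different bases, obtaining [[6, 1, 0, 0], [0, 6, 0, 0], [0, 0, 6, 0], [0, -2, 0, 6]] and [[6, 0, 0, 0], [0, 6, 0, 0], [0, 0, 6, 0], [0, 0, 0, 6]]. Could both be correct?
No.

Both have characteristic polynomial (x - 6)^4, but the minimal polynomial of A is (x - 6)^2 while the minimal polynomial of B is x - 6. The minimal polynomial is a similarity invariant, so A and B are not similar.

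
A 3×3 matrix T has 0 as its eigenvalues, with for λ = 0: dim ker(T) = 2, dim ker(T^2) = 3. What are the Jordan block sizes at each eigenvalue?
λ = 0: successive nullity increments [2, 1] count blocks of size ≥ k; block sizes are [2, 1].

Jordan blocks: (0, 2), (0, 1)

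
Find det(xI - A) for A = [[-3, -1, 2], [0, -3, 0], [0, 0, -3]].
χ_A(x) = (x + 3)^3

xI - A = [[x + 3, 1, -2], [0, x + 3, 0], [0, 0, x + 3]].

Expanding det(xI - A) along the first row:
det(xI - A) = + (x + 3)·det([[x + 3, 0], [0, x + 3]]) - (1)·det([[0, 0], [0, x + 3]]) + (-2)·det([[0, x + 3], [0, 0]]).

Evaluating gives χ_A(x) = x^3 + 9x^2 + 27x + 27 = (x + 3)^3.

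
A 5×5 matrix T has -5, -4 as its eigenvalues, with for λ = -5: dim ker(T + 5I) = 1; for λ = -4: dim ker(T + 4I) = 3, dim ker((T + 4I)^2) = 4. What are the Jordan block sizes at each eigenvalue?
Jordan blocks: (-5, 1), (-4, 2), (-4, 1), (-4, 1)

λ = -5: successive nullity increments [1] count blocks of size ≥ k; block sizes are [1].
λ = -4: successive nullity increments [3, 1] count blocks of size ≥ k; block sizes are [2, 1, 1].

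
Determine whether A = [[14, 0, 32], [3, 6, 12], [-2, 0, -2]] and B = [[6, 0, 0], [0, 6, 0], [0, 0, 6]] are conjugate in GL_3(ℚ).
No.

Both have characteristic polynomial (x - 6)^3, but the minimal polynomial of A is (x - 6)^2 while the minimal polynomial of B is x - 6. The minimal polynomial is a similarity invariant, so A and B are not similar.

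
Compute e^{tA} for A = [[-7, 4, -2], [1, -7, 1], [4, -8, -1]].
e^{tA} = [[(1 - 2*t)*e^{-5*t}, 4*t*e^{-5*t}, -2*t*e^{-5*t}], [t*e^{-5*t}, (1 - 2*t)*e^{-5*t}, t*e^{-5*t}], [4*t*e^{-5*t}, -8*t*e^{-5*t}, (4*t + 1)*e^{-5*t}]]

A has Jordan form J = [[-5, 1, 0], [0, -5, 0], [0, 0, -5]] with A = PJP^{-1}, so e^{tA} = P e^{tJ} P^{-1}.

For a Jordan block J_k(λ), e^{tJ_k(λ)} = e^{λt} · (I + tN + t^2 N^2/2! + ... + t^{k-1} N^{k-1}/(k-1)!) where N is the nilpotent superdiagonal part.

Assembling the blocks and conjugating back gives the entries of e^{tA} as shown above.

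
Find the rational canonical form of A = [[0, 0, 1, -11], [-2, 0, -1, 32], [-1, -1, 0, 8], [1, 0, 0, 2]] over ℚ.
R = [[0, 0, 0, -25], [1, 0, 0, 10], [0, 1, 0, -11], [0, 0, 1, 2]]

The invariant factors of A (the non-unit diagonal entries of the Smith normal form of xI - A over ℚ[x]) are (x^2 - x + 5)^2, each dividing the next. The characteristic polynomial is their product, (x^2 - x + 5)^2.

The rational canonical form is the block-diagonal matrix of companion matrices C(f_i):
R = [[0, 0, 0, -25], [1, 0, 0, 10], [0, 1, 0, -11], [0, 0, 1, 2]].

Note the characteristic polynomial does not split into linear factors over ℚ, so A has no Jordan form over ℚ; the rational canonical form exists over any field.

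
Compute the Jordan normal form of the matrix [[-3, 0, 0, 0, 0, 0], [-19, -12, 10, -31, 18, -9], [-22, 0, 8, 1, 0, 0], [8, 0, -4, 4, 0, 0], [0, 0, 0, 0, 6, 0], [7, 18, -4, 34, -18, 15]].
J = [[-3, 1, 0, 0, 0, 0], [0, -3, 0, 0, 0, 0], [0, 0, 6, 1, 0, 0], [0, 0, 0, 6, 0, 0], [0, 0, 0, 0, 6, 0], [0, 0, 0, 0, 0, 6]]

The characteristic polynomial is det(xI - A) = (x - 6)^4(x + 3)^2, so the eigenvalues are -3 (algebraic multiplicity 2), 6 (algebraic multiplicity 4).

For λ = -3: rank(A + 3I) = 5, rank((A + 3I)^2) = 4. The eigenspace has dimension 6 - 5 = 1, so there is 1 Jordan block; the rank sequence gives block sizes [2].

For λ = 6: rank(A - 6I) = 3, rank((A - 6I)^2) = 2. The eigenspace has dimension 6 - 3 = 3, so there are 3 Jordan blocks; the rank sequence gives block sizes [2, 1, 1].

Assembling the blocks gives the Jordan form J above.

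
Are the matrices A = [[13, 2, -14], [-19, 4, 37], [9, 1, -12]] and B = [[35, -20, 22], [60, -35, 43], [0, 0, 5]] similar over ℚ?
Two matrices over a field are similar if and only if they have the same invariant factors.

Both A and B have characteristic polynomial (x - 5)^2(x + 5) and minimal polynomial (x - 5)^2(x + 5). Computing further, both have invariant factors (x - 5)^2(x + 5). Hence A and B are similar.

Yes.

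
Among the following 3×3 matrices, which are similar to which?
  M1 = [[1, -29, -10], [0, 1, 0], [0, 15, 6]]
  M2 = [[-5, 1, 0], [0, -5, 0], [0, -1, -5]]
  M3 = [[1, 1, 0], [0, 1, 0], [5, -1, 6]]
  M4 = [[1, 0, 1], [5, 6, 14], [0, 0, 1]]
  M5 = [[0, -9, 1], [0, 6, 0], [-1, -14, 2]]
2 classes: {M1, M3, M4, M5}, {M2}

Characteristic polynomials: χ_{M1} = (x - 6)(x - 1)^2, χ_{M2} = (x + 5)^3, χ_{M3} = (x - 6)(x - 1)^2, χ_{M4} = (x - 6)(x - 1)^2, χ_{M5} = (x - 6)(x - 1)^2.

{M1, M3, M4, M5}: invariant factors (x - 6)(x - 1)^2.

{M2}: invariant factors x + 5, (x + 5)^2.

Matrices are similar if and only if their invariant-factor lists agree; the partition into similarity classes is {M1, M3, M4, M5}, {M2}.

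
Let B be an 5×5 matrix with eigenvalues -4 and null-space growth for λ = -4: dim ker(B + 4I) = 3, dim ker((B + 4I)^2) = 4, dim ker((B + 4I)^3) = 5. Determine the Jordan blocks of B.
Jordan blocks: (-4, 3), (-4, 1), (-4, 1)

λ = -4: successive nullity increments [3, 1, 1] count blocks of size ≥ k; block sizes are [3, 1, 1].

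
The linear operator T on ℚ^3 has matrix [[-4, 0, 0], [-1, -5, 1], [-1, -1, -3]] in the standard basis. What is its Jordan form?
The characteristic polynomial is det(xI - A) = (x + 4)^3, so the eigenvalues are -4 (algebraic multiplicity 3).

For λ = -4: rank(A + 4I) = 1, rank((A + 4I)^2) = 0. The eigenspace has dimension 3 - 1 = 2, so there are 2 Jordan blocks; the rank sequence gives block sizes [2, 1].

Assembling the blocks gives the Jordan form J above.

J = [[-4, 1, 0], [0, -4, 0], [0, 0, -4]]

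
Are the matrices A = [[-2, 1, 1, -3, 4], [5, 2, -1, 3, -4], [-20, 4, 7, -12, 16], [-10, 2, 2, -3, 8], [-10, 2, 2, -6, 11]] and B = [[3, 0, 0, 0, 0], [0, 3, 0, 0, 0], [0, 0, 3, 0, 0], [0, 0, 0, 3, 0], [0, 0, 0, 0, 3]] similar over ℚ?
No.

Both have characteristic polynomial (x - 3)^5, but the minimal polynomial of A is (x - 3)^2 while the minimal polynomial of B is x - 3. The minimal polynomial is a similarity invariant, so A and B are not similar.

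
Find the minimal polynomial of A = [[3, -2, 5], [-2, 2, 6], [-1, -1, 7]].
The characteristic polynomial factors as (x - 4)^3. The minimal polynomial is ∏(x - λ)^{k_λ} where k_λ is the size of the largest Jordan block at λ.

For λ = 4: rank(A - 4I) = 2, and the largest Jordan block has size 3 (the smallest k with rank((A - 4I)^k) = rank((A - 4I)^(k+1))).

So m_A(x) = (x - 4)^3.

m_A(x) = (x - 4)^3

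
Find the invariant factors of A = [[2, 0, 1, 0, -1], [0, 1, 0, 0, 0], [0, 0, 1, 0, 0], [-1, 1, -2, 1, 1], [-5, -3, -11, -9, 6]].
x - 1, (x - 4)^2(x - 1)^2

The Jordan structure of A has elementary divisors (x - 1)^2, (x - 1), (x - 4)^2. Arranging the block sizes at each eigenvalue in decreasing order and taking row products gives the invariant factors.

Invariant factors (smallest first, each dividing the next): x - 1, (x - 4)^2(x - 1)^2.

Check: the last factor (x - 4)^2(x - 1)^2 is the minimal polynomial, and the product (x - 4)^2(x - 1)^3 is the characteristic polynomial.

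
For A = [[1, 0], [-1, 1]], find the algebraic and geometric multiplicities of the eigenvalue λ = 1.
algebraic multiplicity 2, geometric multiplicity 1

The characteristic polynomial is (x - 1)^2, so the factor x - 1 appears with exponent 2: the algebraic multiplicity is 2.

rank(A - I) = 1, so the eigenspace has dimension 2 - 1 = 1: the geometric multiplicity is 1.

Since 1 < 2, A is not diagonalizable.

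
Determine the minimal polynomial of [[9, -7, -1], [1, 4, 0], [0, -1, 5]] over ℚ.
m_A(x) = (x - 6)^3

The characteristic polynomial factors as (x - 6)^3. The minimal polynomial is ∏(x - λ)^{k_λ} where k_λ is the size of the largest Jordan block at λ.

For λ = 6: rank(A - 6I) = 2, and the largest Jordan block has size 3 (the smallest k with rank((A - 6I)^k) = rank((A - 6I)^(k+1))).

So m_A(x) = (x - 6)^3.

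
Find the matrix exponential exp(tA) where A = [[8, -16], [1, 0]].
A has Jordan form J = [[4, 1], [0, 4]] with A = PJP^{-1}, so e^{tA} = P e^{tJ} P^{-1}.

For a Jordan block J_k(λ), e^{tJ_k(λ)} = e^{λt} · (I + tN + t^2 N^2/2! + ... + t^{k-1} N^{k-1}/(k-1)!) where N is the nilpotent superdiagonal part.

Assembling the blocks and conjugating back gives the entries of e^{tA} as shown above.

e^{tA} = [[(4*t + 1)*e^{4*t}, -16*t*e^{4*t}], [t*e^{4*t}, (1 - 4*t)*e^{4*t}]]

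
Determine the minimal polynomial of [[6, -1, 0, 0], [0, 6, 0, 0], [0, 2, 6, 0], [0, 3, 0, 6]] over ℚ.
m_A(x) = (x - 6)^2

The characteristic polynomial factors as (x - 6)^4. The minimal polynomial is ∏(x - λ)^{k_λ} where k_λ is the size of the largest Jordan block at λ.

For λ = 6: rank(A - 6I) = 1, and the largest Jordan block has size 2 (the smallest k with rank((A - 6I)^k) = rank((A - 6I)^(k+1))).

So m_A(x) = (x - 6)^2.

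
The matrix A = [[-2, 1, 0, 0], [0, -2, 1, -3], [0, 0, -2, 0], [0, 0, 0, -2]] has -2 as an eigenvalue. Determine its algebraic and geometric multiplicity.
The characteristic polynomial is (x + 2)^4, so the factor x + 2 appears with exponent 4: the algebraic multiplicity is 4.

rank(A + 2I) = 2, so the eigenspace has dimension 4 - 2 = 2: the geometric multiplicity is 2.

Since 2 < 4, A is not diagonalizable.

algebraic multiplicity 4, geometric multiplicity 2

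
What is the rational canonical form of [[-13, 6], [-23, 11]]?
R = [[0, 5], [1, -2]]

The invariant factors of A (the non-unit diagonal entries of the Smith normal form of xI - A over ℚ[x]) are x^2 + 2x - 5, each dividing the next. The characteristic polynomial is their product, x^2 + 2x - 5.

The rational canonical form is the block-diagonal matrix of companion matrices C(f_i):
R = [[0, 5], [1, -2]].

Note the characteristic polynomial does not split into linear factors over ℚ, so A has no Jordan form over ℚ; the rational canonical form exists over any field.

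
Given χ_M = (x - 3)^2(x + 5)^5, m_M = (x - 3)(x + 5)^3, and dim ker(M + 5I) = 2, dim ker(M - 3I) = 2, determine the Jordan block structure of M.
Jordan blocks: (-5, 3), (-5, 2), (3, 1), (3, 1)

λ = -5: algebraic multiplicity 5 (exponent in χ_M), largest block size 3 (exponent in m_M), 2 blocks (geometric multiplicity). These force block sizes [3, 2].
λ = 3: algebraic multiplicity 2 (exponent in χ_M), largest block size 1 (exponent in m_M), 2 blocks (geometric multiplicity). These force block sizes [1, 1].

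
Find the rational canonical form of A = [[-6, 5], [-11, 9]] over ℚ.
The invariant factors of A (the non-unit diagonal entries of the Smith normal form of xI - A over ℚ[x]) are x^2 - 3x + 1, each dividing the next. The characteristic polynomial is their product, x^2 - 3x + 1.

The rational canonical form is the block-diagonal matrix of companion matrices C(f_i):
R = [[0, -1], [1, 3]].

Note the characteristic polynomial does not split into linear factors over ℚ, so A has no Jordan form over ℚ; the rational canonical form exists over any field.

R = [[0, -1], [1, 3]]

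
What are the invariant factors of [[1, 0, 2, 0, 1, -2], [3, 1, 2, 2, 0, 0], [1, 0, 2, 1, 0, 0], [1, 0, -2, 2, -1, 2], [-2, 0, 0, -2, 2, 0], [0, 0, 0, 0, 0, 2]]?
The Jordan structure of A has elementary divisors (x - 1)^2, (x - 2)^2, (x - 2), (x - 2). Arranging the block sizes at each eigenvalue in decreasing order and taking row products gives the invariant factors.

Invariant factors (smallest first, each dividing the next): x - 2, x - 2, (x - 2)^2(x - 1)^2.

Check: the last factor (x - 2)^2(x - 1)^2 is the minimal polynomial, and the product (x - 2)^4(x - 1)^2 is the characteristic polynomial.

x - 2, x - 2, (x - 2)^2(x - 1)^2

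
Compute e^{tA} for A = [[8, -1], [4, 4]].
A has Jordan form J = [[6, 1], [0, 6]] with A = PJP^{-1}, so e^{tA} = P e^{tJ} P^{-1}.

For a Jordan block J_k(λ), e^{tJ_k(λ)} = e^{λt} · (I + tN + t^2 N^2/2! + ... + t^{k-1} N^{k-1}/(k-1)!) where N is the nilpotent superdiagonal part.

Assembling the blocks and conjugating back gives the entries of e^{tA} as shown above.

e^{tA} = [[(2*t + 1)*e^{6*t}, -t*e^{6*t}], [4*t*e^{6*t}, (1 - 2*t)*e^{6*t}]]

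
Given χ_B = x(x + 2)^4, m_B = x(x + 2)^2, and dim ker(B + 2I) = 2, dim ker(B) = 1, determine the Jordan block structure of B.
λ = -2: algebraic multiplicity 4 (exponent in χ_B), largest block size 2 (exponent in m_B), 2 blocks (geometric multiplicity). These force block sizes [2, 2].
λ = 0: algebraic multiplicity 1 (exponent in χ_B), largest block size 1 (exponent in m_B), 1 block (geometric multiplicity). This forces block sizes [1].

Jordan blocks: (-2, 2), (-2, 2), (0, 1)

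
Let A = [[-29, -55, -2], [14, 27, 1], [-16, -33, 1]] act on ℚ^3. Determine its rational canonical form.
The invariant factors of A (the non-unit diagonal entries of the Smith normal form of xI - A over ℚ[x]) are (x + 5)(x^2 - 4x + 6), each dividing the next. The characteristic polynomial is their product, (x + 5)(x^2 - 4x + 6).

The rational canonical form is the block-diagonal matrix of companion matrices C(f_i):
R = [[0, 0, -30], [1, 0, 14], [0, 1, -1]].

Note the characteristic polynomial does not split into linear factors over ℚ, so A has no Jordan form over ℚ; the rational canonical form exists over any field.

R = [[0, 0, -30], [1, 0, 14], [0, 1, -1]]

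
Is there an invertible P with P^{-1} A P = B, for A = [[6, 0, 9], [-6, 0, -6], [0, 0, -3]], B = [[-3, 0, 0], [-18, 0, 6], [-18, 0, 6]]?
Yes.

Two matrices over a field are similar if and only if they have the same invariant factors.

Both A and B have characteristic polynomial x(x - 6)(x + 3) and minimal polynomial x(x - 6)(x + 3). Computing further, both have invariant factors x(x - 6)(x + 3). Hence A and B are similar.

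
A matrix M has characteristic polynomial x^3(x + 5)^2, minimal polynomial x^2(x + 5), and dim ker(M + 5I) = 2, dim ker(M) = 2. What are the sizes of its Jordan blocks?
Jordan blocks: (-5, 1), (-5, 1), (0, 2), (0, 1)

λ = -5: algebraic multiplicity 2 (exponent in χ_M), largest block size 1 (exponent in m_M), 2 blocks (geometric multiplicity). These force block sizes [1, 1].
λ = 0: algebraic multiplicity 3 (exponent in χ_M), largest block size 2 (exponent in m_M), 2 blocks (geometric multiplicity). These force block sizes [2, 1].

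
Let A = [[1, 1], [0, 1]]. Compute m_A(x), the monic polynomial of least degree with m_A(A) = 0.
The characteristic polynomial factors as (x - 1)^2. The minimal polynomial is ∏(x - λ)^{k_λ} where k_λ is the size of the largest Jordan block at λ.

For λ = 1: rank(A - I) = 1, and the largest Jordan block has size 2 (the smallest k with rank((A - I)^k) = rank((A - I)^(k+1))).

So m_A(x) = (x - 1)^2.

m_A(x) = (x - 1)^2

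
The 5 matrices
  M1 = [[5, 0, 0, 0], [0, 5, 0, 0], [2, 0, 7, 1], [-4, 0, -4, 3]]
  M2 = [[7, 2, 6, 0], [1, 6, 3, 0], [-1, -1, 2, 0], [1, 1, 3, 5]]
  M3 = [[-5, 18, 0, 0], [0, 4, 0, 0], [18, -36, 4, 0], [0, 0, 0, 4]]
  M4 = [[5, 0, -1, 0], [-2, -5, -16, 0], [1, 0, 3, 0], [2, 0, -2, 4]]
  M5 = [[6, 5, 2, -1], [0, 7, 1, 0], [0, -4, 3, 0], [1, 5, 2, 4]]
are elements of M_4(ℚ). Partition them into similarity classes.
4 classes: {M1, M2}, {M3}, {M4}, {M5}

Characteristic polynomials: χ_{M1} = (x - 5)^4, χ_{M2} = (x - 5)^4, χ_{M3} = (x - 4)^3(x + 5), χ_{M4} = (x - 4)^3(x + 5), χ_{M5} = (x - 5)^4.

{M1, M2}: invariant factors x - 5, x - 5, (x - 5)^2.

{M3}: invariant factors x - 4, x - 4, (x - 4)(x + 5).

{M4}: invariant factors x - 4, (x - 4)^2(x + 5).

{M5}: invariant factors x - 5, (x - 5)^3.

Matrices are similar if and only if their invariant-factor lists agree; the partition into similarity classes is {M1, M2}, {M3}, {M4}, {M5}.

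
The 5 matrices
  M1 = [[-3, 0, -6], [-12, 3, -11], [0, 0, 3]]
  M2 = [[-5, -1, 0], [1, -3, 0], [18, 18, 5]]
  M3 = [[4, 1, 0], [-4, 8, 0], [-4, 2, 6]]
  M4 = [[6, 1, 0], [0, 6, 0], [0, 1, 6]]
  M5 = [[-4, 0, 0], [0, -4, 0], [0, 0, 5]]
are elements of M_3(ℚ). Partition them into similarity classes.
4 classes: {M1}, {M2}, {M3, M4}, {M5}

Characteristic polynomials: χ_{M1} = (x - 3)^2(x + 3), χ_{M2} = (x - 5)(x + 4)^2, χ_{M3} = (x - 6)^3, χ_{M4} = (x - 6)^3, χ_{M5} = (x - 5)(x + 4)^2.

{M1}: invariant factors (x - 3)^2(x + 3).

{M2}: invariant factors (x - 5)(x + 4)^2.

{M3, M4}: invariant factors x - 6, (x - 6)^2.

{M5}: invariant factors x + 4, (x - 5)(x + 4).

Matrices are similar if and only if their invariant-factor lists agree; the partition into similarity classes is {M1}, {M2}, {M3, M4}, {M5}.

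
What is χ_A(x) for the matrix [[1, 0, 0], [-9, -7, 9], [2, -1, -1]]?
χ_A(x) = (x - 1)(x + 4)^2

xI - A = [[x - 1, 0, 0], [9, x + 7, -9], [-2, 1, x + 1]].

Expanding det(xI - A) along the first row:
det(xI - A) = + (x - 1)·det([[x + 7, -9], [1, x + 1]]) - (0)·det([[9, -9], [-2, x + 1]]) + (0)·det([[9, x + 7], [-2, 1]]).

Evaluating gives χ_A(x) = x^3 + 7x^2 + 8x - 16 = (x - 1)(x + 4)^2.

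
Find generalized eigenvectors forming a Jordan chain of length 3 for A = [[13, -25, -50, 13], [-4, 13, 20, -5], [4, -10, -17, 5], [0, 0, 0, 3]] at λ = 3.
We seek v_1 ∈ ker((A - 3I)^3) \ ker((A - 3I)^2), then set v_{i+1} = (A - 3I) v_i.

One such chain is v_1 = [[-2, 2, -1, 1]]^T, v_2 = [[-7, 3, -3, 0]]^T, v_3 = [[5, -2, 2, 0]]^T. Check: (A - 3I) v_3 = [[0, 0, 0, 0]]^T = 0.

v_1 = [[-2, 2, -1, 1]]^T, v_2 = [[-7, 3, -3, 0]]^T, v_3 = [[5, -2, 2, 0]]^T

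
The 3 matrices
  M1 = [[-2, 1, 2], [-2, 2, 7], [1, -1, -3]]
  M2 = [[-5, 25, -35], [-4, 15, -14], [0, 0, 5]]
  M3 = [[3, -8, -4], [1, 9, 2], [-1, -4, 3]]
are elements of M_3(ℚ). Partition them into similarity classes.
Characteristic polynomials: χ_{M1} = (x + 1)^3, χ_{M2} = (x - 5)^3, χ_{M3} = (x - 5)^3.

{M1}: invariant factors (x + 1)^3.

{M2, M3}: invariant factors x - 5, (x - 5)^2.

Matrices are similar if and only if their invariant-factor lists agree; the partition into similarity classes is {M1}, {M2, M3}.

2 classes: {M1}, {M2, M3}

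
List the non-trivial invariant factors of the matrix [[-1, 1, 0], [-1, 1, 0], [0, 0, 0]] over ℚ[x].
The Jordan structure of A has elementary divisors x^2, x. Arranging the block sizes at each eigenvalue in decreasing order and taking row products gives the invariant factors.

Invariant factors (smallest first, each dividing the next): x, x^2.

Check: the last factor x^2 is the minimal polynomial, and the product x^3 is the characteristic polynomial.

x, x^2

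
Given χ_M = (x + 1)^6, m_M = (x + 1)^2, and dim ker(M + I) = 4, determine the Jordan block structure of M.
λ = -1: algebraic multiplicity 6 (exponent in χ_M), largest block size 2 (exponent in m_M), 4 blocks (geometric multiplicity). These force block sizes [2, 2, 1, 1].

Jordan blocks: (-1, 2), (-1, 2), (-1, 1), (-1, 1)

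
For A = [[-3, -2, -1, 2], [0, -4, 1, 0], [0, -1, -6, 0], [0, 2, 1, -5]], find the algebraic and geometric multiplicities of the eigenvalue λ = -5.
algebraic multiplicity 3, geometric multiplicity 1

The characteristic polynomial is (x + 3)(x + 5)^3, so the factor x + 5 appears with exponent 3: the algebraic multiplicity is 3.

rank(A + 5I) = 3, so the eigenspace has dimension 4 - 3 = 1: the geometric multiplicity is 1.

Since 1 < 3, A is not diagonalizable.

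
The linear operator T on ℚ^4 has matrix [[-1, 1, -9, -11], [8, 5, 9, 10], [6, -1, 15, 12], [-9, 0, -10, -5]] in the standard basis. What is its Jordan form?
The characteristic polynomial is det(xI - A) = (x - 6)^3(x + 4), so the eigenvalues are -4 (algebraic multiplicity 1), 6 (algebraic multiplicity 3).

For λ = -4: algebraic multiplicity 1 gives one 1×1 block.

For λ = 6: rank(A - 6I) = 3, rank((A - 6I)^2) = 2, rank((A - 6I)^3) = 1. The eigenspace has dimension 4 - 3 = 1, so there is 1 Jordan block; the rank sequence gives block sizes [3].

Assembling the blocks gives the Jordan form J above.

J = [[-4, 0, 0, 0], [0, 6, 1, 0], [0, 0, 6, 1], [0, 0, 0, 6]]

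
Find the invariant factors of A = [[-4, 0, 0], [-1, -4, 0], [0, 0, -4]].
The Jordan structure of A has elementary divisors (x + 4)^2, (x + 4). Arranging the block sizes at each eigenvalue in decreasing order and taking row products gives the invariant factors.

Invariant factors (smallest first, each dividing the next): x + 4, (x + 4)^2.

Check: the last factor (x + 4)^2 is the minimal polynomial, and the product (x + 4)^3 is the characteristic polynomial.

x + 4, (x + 4)^2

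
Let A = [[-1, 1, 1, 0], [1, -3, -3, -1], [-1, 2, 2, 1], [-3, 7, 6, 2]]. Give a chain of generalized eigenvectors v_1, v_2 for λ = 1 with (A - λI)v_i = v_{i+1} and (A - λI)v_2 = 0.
We seek v_1 ∈ ker((A - I)^2) \ ker(A - I), then set v_{i+1} = (A - I) v_i.

One such chain is v_1 = [[0, 0, 0, 1]]^T, v_2 = [[0, -1, 1, 1]]^T. Check: (A - I) v_2 = [[0, 0, 0, 0]]^T = 0.

v_1 = [[0, 0, 0, 1]]^T, v_2 = [[0, -1, 1, 1]]^T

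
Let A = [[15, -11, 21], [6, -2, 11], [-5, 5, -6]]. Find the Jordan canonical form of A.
J = [[-1, 0, 0], [0, 4, 1], [0, 0, 4]]

The characteristic polynomial is det(xI - A) = (x - 4)^2(x + 1), so the eigenvalues are -1 (algebraic multiplicity 1), 4 (algebraic multiplicity 2).

For λ = -1: algebraic multiplicity 1 gives one 1×1 block.

For λ = 4: rank(A - 4I) = 2, rank((A - 4I)^2) = 1. The eigenspace has dimension 3 - 2 = 1, so there is 1 Jordan block; the rank sequence gives block sizes [2].

Assembling the blocks gives the Jordan form J above.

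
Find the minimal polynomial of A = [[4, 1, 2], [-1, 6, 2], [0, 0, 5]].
m_A(x) = (x - 5)^2

The characteristic polynomial factors as (x - 5)^3. The minimal polynomial is ∏(x - λ)^{k_λ} where k_λ is the size of the largest Jordan block at λ.

For λ = 5: rank(A - 5I) = 1, and the largest Jordan block has size 2 (the smallest k with rank((A - 5I)^k) = rank((A - 5I)^(k+1))).

So m_A(x) = (x - 5)^2.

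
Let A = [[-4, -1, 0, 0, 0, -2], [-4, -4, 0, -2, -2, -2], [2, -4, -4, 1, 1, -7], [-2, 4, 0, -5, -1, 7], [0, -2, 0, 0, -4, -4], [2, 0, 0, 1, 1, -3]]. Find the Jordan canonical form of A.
The characteristic polynomial is det(xI - A) = (x + 4)^6, so the eigenvalues are -4 (algebraic multiplicity 6).

For λ = -4: rank(A + 4I) = 2, rank((A + 4I)^2) = 0. The eigenspace has dimension 6 - 2 = 4, so there are 4 Jordan blocks; the rank sequence gives block sizes [2, 2, 1, 1].

Assembling the blocks gives the Jordan form J above.

J = [[-4, 1, 0, 0, 0, 0], [0, -4, 0, 0, 0, 0], [0, 0, -4, 1, 0, 0], [0, 0, 0, -4, 0, 0], [0, 0, 0, 0, -4, 0], [0, 0, 0, 0, 0, -4]]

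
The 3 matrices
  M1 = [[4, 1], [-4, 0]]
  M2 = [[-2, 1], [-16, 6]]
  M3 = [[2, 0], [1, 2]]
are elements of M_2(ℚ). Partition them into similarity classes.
Characteristic polynomials: χ_{M1} = (x - 2)^2, χ_{M2} = (x - 2)^2, χ_{M3} = (x - 2)^2.

{M1, M2, M3}: invariant factors (x - 2)^2.

Matrices are similar if and only if their invariant-factor lists agree; the partition into similarity classes is {M1, M2, M3}.

1 class: {M1, M2, M3}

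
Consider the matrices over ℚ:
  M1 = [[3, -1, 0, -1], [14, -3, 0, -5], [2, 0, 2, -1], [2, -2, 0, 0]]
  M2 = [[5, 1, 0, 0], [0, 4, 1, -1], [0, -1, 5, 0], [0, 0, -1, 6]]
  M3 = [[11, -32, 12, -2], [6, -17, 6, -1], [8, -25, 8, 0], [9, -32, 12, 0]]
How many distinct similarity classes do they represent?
Characteristic polynomials: χ_{M1} = (x - 2)^2(x + 1)^2, χ_{M2} = (x - 5)^4, χ_{M3} = (x - 2)^2(x + 1)^2.

{M1, M3}: invariant factors (x - 2)^2(x + 1)^2.

{M2}: invariant factors x - 5, (x - 5)^3.

Matrices are similar if and only if their invariant-factor lists agree; the partition into similarity classes is {M1, M3}, {M2}.

2 classes: {M1, M3}, {M2}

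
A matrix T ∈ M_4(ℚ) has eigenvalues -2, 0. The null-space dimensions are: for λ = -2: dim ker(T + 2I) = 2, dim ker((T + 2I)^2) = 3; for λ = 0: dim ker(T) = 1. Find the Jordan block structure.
λ = -2: successive nullity increments [2, 1] count blocks of size ≥ k; block sizes are [2, 1].
λ = 0: successive nullity increments [1] count blocks of size ≥ k; block sizes are [1].

Jordan blocks: (-2, 2), (-2, 1), (0, 1)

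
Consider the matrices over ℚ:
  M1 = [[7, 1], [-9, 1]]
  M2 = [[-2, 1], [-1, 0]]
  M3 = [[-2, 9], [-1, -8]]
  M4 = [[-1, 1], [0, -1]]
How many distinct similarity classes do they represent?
3 classes: {M1}, {M2, M4}, {M3}

Characteristic polynomials: χ_{M1} = (x - 4)^2, χ_{M2} = (x + 1)^2, χ_{M3} = (x + 5)^2, χ_{M4} = (x + 1)^2.

{M1}: invariant factors (x - 4)^2.

{M2, M4}: invariant factors (x + 1)^2.

{M3}: invariant factors (x + 5)^2.

Matrices are similar if and only if their invariant-factor lists agree; the partition into similarity classes is {M1}, {M2, M4}, {M3}.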